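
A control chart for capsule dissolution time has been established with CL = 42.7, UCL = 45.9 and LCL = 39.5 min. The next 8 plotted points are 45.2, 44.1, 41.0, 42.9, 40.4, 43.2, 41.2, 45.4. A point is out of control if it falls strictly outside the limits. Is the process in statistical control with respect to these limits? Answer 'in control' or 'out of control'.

All 8 points lie within [39.5, 45.9].

in control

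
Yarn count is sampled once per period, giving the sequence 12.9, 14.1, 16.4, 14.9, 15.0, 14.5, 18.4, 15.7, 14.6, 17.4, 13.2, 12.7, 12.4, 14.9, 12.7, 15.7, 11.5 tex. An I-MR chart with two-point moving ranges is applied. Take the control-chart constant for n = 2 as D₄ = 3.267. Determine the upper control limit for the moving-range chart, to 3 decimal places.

Moving ranges: 1.2, 2.3, 1.5, 0.1, 0.5, 3.9, 2.7, 1.1, 2.8, 4.2, 0.5, 0.3, 2.5, 2.2, 3.0, 4.2; M̄R̄ = 33.0000 / 16 = 2.0625
UCL_MR = D₄·M̄R̄ = 3.267 × 2.0625 = 6.7382

6.738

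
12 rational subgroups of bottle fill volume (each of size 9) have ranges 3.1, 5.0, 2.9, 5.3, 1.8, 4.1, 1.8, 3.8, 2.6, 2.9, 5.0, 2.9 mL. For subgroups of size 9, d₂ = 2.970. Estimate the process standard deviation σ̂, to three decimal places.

R̄ = (3.1 + 5.0 + 2.9 + 5.3 + 1.8 + 4.1 + 1.8 + 3.8 + 2.6 + 2.9 + 5.0 + 2.9) / 12 = 3.4333
σ̂ = R̄ / d₂ = 3.4333 / 2.970 = 1.1560

1.156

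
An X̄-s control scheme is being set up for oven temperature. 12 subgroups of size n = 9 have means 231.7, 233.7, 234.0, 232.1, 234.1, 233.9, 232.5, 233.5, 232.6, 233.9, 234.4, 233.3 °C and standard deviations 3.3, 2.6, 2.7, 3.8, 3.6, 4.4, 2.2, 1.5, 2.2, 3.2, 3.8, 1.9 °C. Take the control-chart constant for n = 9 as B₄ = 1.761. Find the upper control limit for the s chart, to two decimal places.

s̄ = (3.3 + 2.6 + 2.7 + 3.8 + 3.6 + 4.4 + 2.2 + 1.5 + 2.2 + 3.2 + 3.8 + 1.9) / 12 = 2.9333
UCL_s = B₄·s̄ = 1.761 × 2.9333 = 5.1656

5.17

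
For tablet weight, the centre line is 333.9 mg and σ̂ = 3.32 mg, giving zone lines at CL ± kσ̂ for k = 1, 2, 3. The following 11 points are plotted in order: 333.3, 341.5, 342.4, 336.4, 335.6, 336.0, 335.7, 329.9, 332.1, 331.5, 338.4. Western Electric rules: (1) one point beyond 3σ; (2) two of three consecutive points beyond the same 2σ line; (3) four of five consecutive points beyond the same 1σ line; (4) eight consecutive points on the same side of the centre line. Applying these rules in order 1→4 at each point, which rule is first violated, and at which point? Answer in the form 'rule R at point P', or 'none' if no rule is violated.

rule 2 at point 3

Zone of each point (C = within 1σ̂, B = 1σ̂–2σ̂, A = 2σ̂–3σ̂, * = beyond 3σ̂; sign = side of CL): 1:-C, 2:+A, 3:+A, 4:+C, 5:+C, 6:+C, 7:+C, 8:-B, 9:-C, 10:-C, 11:+B
Rule 2 (two of three consecutive points beyond the same 2σ limit) is satisfied at point 3.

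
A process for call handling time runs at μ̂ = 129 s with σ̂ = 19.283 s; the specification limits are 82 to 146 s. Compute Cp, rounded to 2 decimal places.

0.55

Cp = (USL − LSL) / (6σ̂) = (146 − 82) / (6 × 19.283) = 64.0000 / 115.6980 = 0.5532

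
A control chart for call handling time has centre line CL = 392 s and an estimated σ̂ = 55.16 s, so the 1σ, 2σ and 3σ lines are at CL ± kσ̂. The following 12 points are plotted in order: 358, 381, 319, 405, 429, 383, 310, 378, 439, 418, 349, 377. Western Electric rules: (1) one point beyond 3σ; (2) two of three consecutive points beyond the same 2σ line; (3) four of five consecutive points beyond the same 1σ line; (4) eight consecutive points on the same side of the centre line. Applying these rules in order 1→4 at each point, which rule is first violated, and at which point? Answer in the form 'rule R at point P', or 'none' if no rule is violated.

none

Zone of each point (C = within 1σ̂, B = 1σ̂–2σ̂, A = 2σ̂–3σ̂, * = beyond 3σ̂; sign = side of CL): 1:-C, 2:-C, 3:-B, 4:+C, 5:+C, 6:-C, 7:-B, 8:-C, 9:+C, 10:+C, 11:-C, 12:-C
No rule fires across all 12 points.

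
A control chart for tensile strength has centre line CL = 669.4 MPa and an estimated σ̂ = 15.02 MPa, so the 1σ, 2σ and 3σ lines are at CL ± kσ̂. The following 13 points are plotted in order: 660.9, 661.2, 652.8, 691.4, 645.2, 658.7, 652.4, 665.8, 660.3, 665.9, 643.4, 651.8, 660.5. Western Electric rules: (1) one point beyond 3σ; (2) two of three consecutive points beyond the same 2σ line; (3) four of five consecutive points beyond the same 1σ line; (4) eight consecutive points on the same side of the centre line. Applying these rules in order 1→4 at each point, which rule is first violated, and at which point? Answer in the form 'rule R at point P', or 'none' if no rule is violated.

Zone of each point (C = within 1σ̂, B = 1σ̂–2σ̂, A = 2σ̂–3σ̂, * = beyond 3σ̂; sign = side of CL): 1:-C, 2:-C, 3:-B, 4:+B, 5:-B, 6:-C, 7:-B, 8:-C, 9:-C, 10:-C, 11:-B, 12:-B, 13:-C
Rule 4 (eight consecutive points on the same side of the centre line) is satisfied at point 12.

rule 4 at point 12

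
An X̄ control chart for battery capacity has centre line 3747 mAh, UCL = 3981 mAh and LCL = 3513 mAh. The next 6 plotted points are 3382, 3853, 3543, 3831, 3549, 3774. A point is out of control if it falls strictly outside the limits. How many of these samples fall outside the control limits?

1

Compare each point to [3513, 3981]: sample 1 = 3382 < LCL.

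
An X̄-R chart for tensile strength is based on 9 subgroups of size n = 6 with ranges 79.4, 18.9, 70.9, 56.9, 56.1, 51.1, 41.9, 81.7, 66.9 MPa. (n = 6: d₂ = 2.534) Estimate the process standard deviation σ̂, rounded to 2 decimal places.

R̄ = (79.4 + 18.9 + 70.9 + 56.9 + 56.1 + 51.1 + 41.9 + 81.7 + 66.9) / 9 = 58.2000
σ̂ = R̄ / d₂ = 58.2000 / 2.534 = 22.9676

22.97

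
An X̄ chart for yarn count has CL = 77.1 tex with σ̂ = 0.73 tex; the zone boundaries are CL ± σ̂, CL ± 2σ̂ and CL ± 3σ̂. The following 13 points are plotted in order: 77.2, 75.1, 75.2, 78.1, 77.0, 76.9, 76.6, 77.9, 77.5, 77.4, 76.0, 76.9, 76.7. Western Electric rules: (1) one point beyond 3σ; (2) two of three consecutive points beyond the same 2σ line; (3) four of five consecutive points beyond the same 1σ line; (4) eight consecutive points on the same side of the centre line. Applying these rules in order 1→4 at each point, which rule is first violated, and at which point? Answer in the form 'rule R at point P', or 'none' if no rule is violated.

rule 2 at point 3

Zone of each point (C = within 1σ̂, B = 1σ̂–2σ̂, A = 2σ̂–3σ̂, * = beyond 3σ̂; sign = side of CL): 1:+C, 2:-A, 3:-A, 4:+B, 5:-C, 6:-C, 7:-C, 8:+B, 9:+C, 10:+C, 11:-B, 12:-C, 13:-C
Rule 2 (two of three consecutive points beyond the same 2σ limit) is satisfied at point 3.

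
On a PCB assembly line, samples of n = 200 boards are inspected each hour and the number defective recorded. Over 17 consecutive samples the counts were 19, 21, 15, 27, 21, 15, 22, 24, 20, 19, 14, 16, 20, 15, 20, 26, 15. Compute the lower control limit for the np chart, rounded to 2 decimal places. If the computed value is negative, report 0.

6.81

p̄ = Σdᵢ / (k·n) = 329 / (17 × 200) = 0.09676
LCL = np̄ − 3·√(np̄(1−p̄)) = 19.3529 − 3 × 4.1809 = 6.8101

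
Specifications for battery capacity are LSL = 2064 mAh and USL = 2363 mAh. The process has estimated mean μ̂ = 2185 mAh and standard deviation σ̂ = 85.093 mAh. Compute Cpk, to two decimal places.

0.47

Cpu = (USL − μ̂) / (3σ̂) = (2363 − 2185) / (3 × 85.093) = 0.6973; Cpl = (μ̂ − LSL) / (3σ̂) = (2185 − 2064) / (3 × 85.093) = 0.4740; Cpk = min(Cpu, Cpl) = 0.4740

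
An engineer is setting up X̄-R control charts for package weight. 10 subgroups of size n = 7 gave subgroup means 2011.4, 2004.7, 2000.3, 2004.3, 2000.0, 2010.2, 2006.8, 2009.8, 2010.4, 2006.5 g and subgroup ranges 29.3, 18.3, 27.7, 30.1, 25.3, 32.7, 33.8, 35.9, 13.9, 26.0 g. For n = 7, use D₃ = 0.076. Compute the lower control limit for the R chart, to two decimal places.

R̄ = (29.3 + 18.3 + 27.7 + 30.1 + 25.3 + 32.7 + 33.8 + 35.9 + 13.9 + 26.0) / 10 = 273.0000 / 10 = 27.3000
LCL_R = D₃·R̄ = 0.076 × 27.3000 = 2.0748

2.07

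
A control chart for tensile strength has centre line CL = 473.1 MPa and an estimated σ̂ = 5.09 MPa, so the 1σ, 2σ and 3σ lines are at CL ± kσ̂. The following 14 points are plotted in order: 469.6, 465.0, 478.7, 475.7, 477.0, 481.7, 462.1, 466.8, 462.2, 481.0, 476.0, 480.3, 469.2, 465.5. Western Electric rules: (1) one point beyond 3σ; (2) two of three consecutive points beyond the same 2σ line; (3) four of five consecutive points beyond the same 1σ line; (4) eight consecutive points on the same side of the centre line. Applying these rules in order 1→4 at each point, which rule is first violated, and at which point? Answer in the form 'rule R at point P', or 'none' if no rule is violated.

Zone of each point (C = within 1σ̂, B = 1σ̂–2σ̂, A = 2σ̂–3σ̂, * = beyond 3σ̂; sign = side of CL): 1:-C, 2:-B, 3:+B, 4:+C, 5:+C, 6:+B, 7:-A, 8:-B, 9:-A, 10:+B, 11:+C, 12:+B, 13:-C, 14:-B
Rule 2 (two of three consecutive points beyond the same 2σ limit) is satisfied at point 9.

rule 2 at point 9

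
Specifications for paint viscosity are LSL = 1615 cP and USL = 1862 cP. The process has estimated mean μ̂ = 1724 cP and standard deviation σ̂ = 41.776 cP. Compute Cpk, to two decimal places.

Cpu = (USL − μ̂) / (3σ̂) = (1862 − 1724) / (3 × 41.776) = 1.1011; Cpl = (μ̂ − LSL) / (3σ̂) = (1724 − 1615) / (3 × 41.776) = 0.8697; Cpk = min(Cpu, Cpl) = 0.8697

0.87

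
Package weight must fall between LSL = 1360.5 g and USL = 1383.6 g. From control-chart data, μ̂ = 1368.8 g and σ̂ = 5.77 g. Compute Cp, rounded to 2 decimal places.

0.67

Cp = (USL − LSL) / (6σ̂) = (1383.6 − 1360.5) / (6 × 5.77) = 23.1000 / 34.6200 = 0.6672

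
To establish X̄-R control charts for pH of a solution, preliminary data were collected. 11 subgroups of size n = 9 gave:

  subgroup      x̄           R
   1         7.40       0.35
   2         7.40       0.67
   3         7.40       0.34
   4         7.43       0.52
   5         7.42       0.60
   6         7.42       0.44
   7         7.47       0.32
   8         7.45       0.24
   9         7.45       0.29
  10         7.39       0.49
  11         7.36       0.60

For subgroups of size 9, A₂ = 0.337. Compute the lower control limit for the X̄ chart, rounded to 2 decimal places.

7.27

X̄̄ = (7.40 + 7.40 + 7.40 + 7.43 + 7.42 + 7.42 + 7.47 + 7.45 + 7.45 + 7.39 + 7.36) / 11 = 81.5900 / 11 = 7.4173
R̄ = (0.35 + 0.67 + 0.34 + 0.52 + 0.60 + 0.44 + 0.32 + 0.24 + 0.29 + 0.49 + 0.60) / 11 = 4.8600 / 11 = 0.4418
LCL = X̄̄ − A₂·R̄ = 7.4173 − 0.337 × 0.4418 = 7.2684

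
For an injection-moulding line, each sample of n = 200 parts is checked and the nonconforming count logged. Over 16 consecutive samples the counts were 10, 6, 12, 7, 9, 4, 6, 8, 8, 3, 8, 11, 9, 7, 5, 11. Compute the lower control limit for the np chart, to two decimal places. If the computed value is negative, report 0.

p̄ = Σdᵢ / (k·n) = 124 / (16 × 200) = 0.03875
LCL = np̄ − 3·√(np̄(1−p̄)) = 7.7500 − 3 × 2.7294 = -0.4382 → 0 (negative, so LCL = 0)

0.00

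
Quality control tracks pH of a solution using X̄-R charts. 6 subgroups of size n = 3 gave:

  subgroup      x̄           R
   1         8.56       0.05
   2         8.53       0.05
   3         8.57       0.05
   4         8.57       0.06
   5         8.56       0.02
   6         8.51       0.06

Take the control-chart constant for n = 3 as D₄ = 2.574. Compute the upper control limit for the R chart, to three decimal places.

R̄ = (0.05 + 0.05 + 0.05 + 0.06 + 0.02 + 0.06) / 6 = 0.2900 / 6 = 0.0483
UCL_R = D₄·R̄ = 2.574 × 0.0483 = 0.1244

0.124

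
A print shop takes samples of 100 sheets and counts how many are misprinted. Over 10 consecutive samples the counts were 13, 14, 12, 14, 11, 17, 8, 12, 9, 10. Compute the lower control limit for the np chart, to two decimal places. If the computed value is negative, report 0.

2.25

p̄ = Σdᵢ / (k·n) = 120 / (10 × 100) = 0.12000
LCL = np̄ − 3·√(np̄(1−p̄)) = 12.0000 − 3 × 3.2496 = 2.2512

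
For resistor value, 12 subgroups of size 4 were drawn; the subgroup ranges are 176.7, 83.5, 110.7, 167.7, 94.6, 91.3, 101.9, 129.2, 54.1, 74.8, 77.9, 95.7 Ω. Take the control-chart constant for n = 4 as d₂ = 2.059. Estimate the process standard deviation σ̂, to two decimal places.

R̄ = (176.7 + 83.5 + 110.7 + 167.7 + 94.6 + 91.3 + 101.9 + 129.2 + 54.1 + 74.8 + 77.9 + 95.7) / 12 = 104.8417
σ̂ = R̄ / d₂ = 104.8417 / 2.059 = 50.9187

50.92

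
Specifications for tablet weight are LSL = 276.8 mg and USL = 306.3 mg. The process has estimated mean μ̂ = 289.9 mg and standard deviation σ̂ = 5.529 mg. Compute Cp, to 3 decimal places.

0.889

Cp = (USL − LSL) / (6σ̂) = (306.3 − 276.8) / (6 × 5.529) = 29.5000 / 33.1740 = 0.8893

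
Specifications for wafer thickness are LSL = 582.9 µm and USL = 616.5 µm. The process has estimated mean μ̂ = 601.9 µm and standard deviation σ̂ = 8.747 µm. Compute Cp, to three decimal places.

Cp = (USL − LSL) / (6σ̂) = (616.5 − 582.9) / (6 × 8.747) = 33.6000 / 52.4820 = 0.6402

0.640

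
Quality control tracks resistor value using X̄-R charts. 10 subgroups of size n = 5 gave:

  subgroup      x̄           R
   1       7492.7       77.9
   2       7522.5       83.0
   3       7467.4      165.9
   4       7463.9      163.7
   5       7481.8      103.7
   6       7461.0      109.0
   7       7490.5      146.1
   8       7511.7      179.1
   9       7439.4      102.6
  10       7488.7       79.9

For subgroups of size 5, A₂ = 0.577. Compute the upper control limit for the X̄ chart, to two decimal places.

X̄̄ = (7492.7 + 7522.5 + 7467.4 + 7463.9 + 7481.8 + 7461.0 + 7490.5 + 7511.7 + 7439.4 + 7488.7) / 10 = 74819.6000 / 10 = 7481.9600
R̄ = (77.9 + 83.0 + 165.9 + 163.7 + 103.7 + 109.0 + 146.1 + 179.1 + 102.6 + 79.9) / 10 = 1210.9000 / 10 = 121.0900
UCL = X̄̄ + A₂·R̄ = 7481.9600 + 0.577 × 121.0900 = 7551.8289

7551.83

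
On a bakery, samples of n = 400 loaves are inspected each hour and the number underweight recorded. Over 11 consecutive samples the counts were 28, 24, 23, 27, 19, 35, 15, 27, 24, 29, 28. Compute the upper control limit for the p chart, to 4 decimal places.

0.1000

p̄ = Σdᵢ / (k·n) = 279 / (11 × 400) = 0.06341
UCL = p̄ + 3·√(p̄(1−p̄)/n) = 0.06341 + 3 × √(0.06341×0.93659/400) = 0.06341 + 3 × 0.01218 = 0.09996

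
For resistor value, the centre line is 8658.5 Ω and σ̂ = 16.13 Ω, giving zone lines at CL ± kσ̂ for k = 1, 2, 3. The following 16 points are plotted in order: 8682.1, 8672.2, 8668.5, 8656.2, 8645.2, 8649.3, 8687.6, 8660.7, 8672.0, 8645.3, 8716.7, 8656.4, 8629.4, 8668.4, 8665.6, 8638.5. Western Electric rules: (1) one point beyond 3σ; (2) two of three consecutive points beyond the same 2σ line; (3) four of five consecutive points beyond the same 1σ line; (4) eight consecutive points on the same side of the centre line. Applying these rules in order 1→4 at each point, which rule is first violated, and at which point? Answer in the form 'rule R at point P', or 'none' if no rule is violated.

Zone of each point (C = within 1σ̂, B = 1σ̂–2σ̂, A = 2σ̂–3σ̂, * = beyond 3σ̂; sign = side of CL): 1:+B, 2:+C, 3:+C, 4:-C, 5:-C, 6:-C, 7:+B, 8:+C, 9:+C, 10:-C, 11:+*, 12:-C, 13:-B, 14:+C, 15:+C, 16:-B
Rule 1 (one point beyond the 3σ limits) is satisfied at point 11.

rule 1 at point 11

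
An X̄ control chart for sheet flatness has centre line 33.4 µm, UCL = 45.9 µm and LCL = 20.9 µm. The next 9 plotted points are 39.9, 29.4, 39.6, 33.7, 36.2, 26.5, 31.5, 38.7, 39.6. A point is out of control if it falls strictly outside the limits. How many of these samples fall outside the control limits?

All 9 points lie within [20.9, 45.9].

0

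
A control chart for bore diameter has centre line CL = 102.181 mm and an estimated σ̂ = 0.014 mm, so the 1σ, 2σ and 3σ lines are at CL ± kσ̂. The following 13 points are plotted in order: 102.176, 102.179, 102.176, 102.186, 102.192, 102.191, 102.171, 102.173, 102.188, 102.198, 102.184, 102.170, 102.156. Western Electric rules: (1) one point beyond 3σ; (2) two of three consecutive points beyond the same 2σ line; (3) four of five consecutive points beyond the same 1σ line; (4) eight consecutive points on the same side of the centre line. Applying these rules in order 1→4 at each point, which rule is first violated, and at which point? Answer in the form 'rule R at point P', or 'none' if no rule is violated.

Zone of each point (C = within 1σ̂, B = 1σ̂–2σ̂, A = 2σ̂–3σ̂, * = beyond 3σ̂; sign = side of CL): 1:-C, 2:-C, 3:-C, 4:+C, 5:+C, 6:+C, 7:-C, 8:-C, 9:+C, 10:+B, 11:+C, 12:-C, 13:-B
No rule fires across all 13 points.

none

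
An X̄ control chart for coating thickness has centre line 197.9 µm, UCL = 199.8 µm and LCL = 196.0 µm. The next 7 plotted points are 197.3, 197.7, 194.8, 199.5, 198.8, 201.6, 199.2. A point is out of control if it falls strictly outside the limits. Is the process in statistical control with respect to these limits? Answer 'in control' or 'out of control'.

Compare each point to [196.0, 199.8]: sample 3 = 194.8 < LCL; sample 6 = 201.6 > UCL.

out of control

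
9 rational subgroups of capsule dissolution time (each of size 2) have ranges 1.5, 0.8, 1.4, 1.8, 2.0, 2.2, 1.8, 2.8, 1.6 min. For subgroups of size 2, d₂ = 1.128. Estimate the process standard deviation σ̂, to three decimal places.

R̄ = (1.5 + 0.8 + 1.4 + 1.8 + 2.0 + 2.2 + 1.8 + 2.8 + 1.6) / 9 = 1.7667
σ̂ = R̄ / d₂ = 1.7667 / 1.128 = 1.5662

1.566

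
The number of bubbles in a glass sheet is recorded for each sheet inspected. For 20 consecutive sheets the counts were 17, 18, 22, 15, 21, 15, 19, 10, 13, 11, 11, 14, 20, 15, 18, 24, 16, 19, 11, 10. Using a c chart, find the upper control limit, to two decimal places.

27.93

c̄ = (17 + 18 + 22 + 15 + 21 + 15 + 19 + 10 + 13 + 11 + 11 + 14 + 20 + 15 + 18 + 24 + 16 + 19 + 11 + 10) / 20 = 319 / 20 = 15.9500
UCL = c̄ + 3√c̄ = 15.9500 + 3 × √15.9500 = 15.9500 + 3 × 3.9937 = 27.9312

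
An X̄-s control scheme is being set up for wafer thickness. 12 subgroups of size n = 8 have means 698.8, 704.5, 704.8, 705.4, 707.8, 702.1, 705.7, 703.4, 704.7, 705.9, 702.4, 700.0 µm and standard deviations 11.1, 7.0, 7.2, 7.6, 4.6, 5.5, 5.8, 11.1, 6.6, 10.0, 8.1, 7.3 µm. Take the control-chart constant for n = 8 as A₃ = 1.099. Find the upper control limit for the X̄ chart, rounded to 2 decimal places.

X̄̄ = (698.8 + 704.5 + 704.8 + 705.4 + 707.8 + 702.1 + 705.7 + 703.4 + 704.7 + 705.9 + 702.4 + 700.0) / 12 = 703.7917
s̄ = (11.1 + 7.0 + 7.2 + 7.6 + 4.6 + 5.5 + 5.8 + 11.1 + 6.6 + 10.0 + 8.1 + 7.3) / 12 = 7.6583
UCL = X̄̄ + A₃·s̄ = 703.7917 + 1.099 × 7.6583 = 712.2082

712.21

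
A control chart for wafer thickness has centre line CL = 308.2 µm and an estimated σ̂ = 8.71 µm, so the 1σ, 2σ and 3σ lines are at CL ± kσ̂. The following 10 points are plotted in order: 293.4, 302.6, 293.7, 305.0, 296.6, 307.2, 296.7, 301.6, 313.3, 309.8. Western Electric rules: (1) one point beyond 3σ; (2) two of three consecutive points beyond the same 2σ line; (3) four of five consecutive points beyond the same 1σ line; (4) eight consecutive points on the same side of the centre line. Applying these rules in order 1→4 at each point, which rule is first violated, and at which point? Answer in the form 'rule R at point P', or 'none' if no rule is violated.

rule 4 at point 8

Zone of each point (C = within 1σ̂, B = 1σ̂–2σ̂, A = 2σ̂–3σ̂, * = beyond 3σ̂; sign = side of CL): 1:-B, 2:-C, 3:-B, 4:-C, 5:-B, 6:-C, 7:-B, 8:-C, 9:+C, 10:+C
Rule 4 (eight consecutive points on the same side of the centre line) is satisfied at point 8.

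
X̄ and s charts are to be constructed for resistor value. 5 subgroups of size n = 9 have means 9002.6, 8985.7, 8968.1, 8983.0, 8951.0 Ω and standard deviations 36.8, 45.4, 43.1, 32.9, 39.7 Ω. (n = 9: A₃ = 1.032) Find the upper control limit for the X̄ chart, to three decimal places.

X̄̄ = (9002.6 + 8985.7 + 8968.1 + 8983.0 + 8951.0) / 5 = 8978.0800
s̄ = (36.8 + 45.4 + 43.1 + 32.9 + 39.7) / 5 = 39.5800
UCL = X̄̄ + A₃·s̄ = 8978.0800 + 1.032 × 39.5800 = 9018.9266

9018.927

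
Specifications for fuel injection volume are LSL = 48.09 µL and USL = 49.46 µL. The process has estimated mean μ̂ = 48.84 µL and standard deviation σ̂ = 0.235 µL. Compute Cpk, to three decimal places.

0.879

Cpu = (USL − μ̂) / (3σ̂) = (49.46 − 48.84) / (3 × 0.235) = 0.8794; Cpl = (μ̂ − LSL) / (3σ̂) = (48.84 − 48.09) / (3 × 0.235) = 1.0638; Cpk = min(Cpu, Cpl) = 0.8794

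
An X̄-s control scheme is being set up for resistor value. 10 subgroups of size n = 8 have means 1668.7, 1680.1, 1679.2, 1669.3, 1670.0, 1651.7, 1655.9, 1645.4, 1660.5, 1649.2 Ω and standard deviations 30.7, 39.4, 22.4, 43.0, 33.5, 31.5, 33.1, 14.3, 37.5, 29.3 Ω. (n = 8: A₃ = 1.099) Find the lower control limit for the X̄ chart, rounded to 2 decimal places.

1628.41

X̄̄ = (1668.7 + 1680.1 + 1679.2 + 1669.3 + 1670.0 + 1651.7 + 1655.9 + 1645.4 + 1660.5 + 1649.2) / 10 = 1663.0000
s̄ = (30.7 + 39.4 + 22.4 + 43.0 + 33.5 + 31.5 + 33.1 + 14.3 + 37.5 + 29.3) / 10 = 31.4700
LCL = X̄̄ − A₃·s̄ = 1663.0000 − 1.099 × 31.4700 = 1628.4145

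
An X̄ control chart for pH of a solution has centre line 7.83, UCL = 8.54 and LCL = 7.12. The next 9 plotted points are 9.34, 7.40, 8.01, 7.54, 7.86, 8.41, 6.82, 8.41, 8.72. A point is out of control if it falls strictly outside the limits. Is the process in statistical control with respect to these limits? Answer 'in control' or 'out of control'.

Compare each point to [7.12, 8.54]: sample 1 = 9.34 > UCL; sample 7 = 6.82 < LCL; sample 9 = 8.72 > UCL.

out of control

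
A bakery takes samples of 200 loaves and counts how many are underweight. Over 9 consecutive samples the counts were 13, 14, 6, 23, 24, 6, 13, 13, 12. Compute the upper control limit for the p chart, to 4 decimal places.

p̄ = Σdᵢ / (k·n) = 124 / (9 × 200) = 0.06889
UCL = p̄ + 3·√(p̄(1−p̄)/n) = 0.06889 + 3 × √(0.06889×0.93111/200) = 0.06889 + 3 × 0.01791 = 0.12261

0.1226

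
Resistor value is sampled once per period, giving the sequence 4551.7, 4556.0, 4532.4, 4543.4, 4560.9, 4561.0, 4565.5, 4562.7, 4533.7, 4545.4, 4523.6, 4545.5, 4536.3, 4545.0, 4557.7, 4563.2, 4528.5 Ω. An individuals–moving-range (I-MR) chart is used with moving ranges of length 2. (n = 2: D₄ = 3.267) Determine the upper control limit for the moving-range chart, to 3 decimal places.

44.717

Moving ranges: 4.3, 23.6, 11.0, 17.5, 0.1, 4.5, 2.8, 29.0, 11.7, 21.8, 21.9, 9.2, 8.7, 12.7, 5.5, 34.7; M̄R̄ = 219.0000 / 16 = 13.6875
UCL_MR = D₄·M̄R̄ = 3.267 × 13.6875 = 44.7171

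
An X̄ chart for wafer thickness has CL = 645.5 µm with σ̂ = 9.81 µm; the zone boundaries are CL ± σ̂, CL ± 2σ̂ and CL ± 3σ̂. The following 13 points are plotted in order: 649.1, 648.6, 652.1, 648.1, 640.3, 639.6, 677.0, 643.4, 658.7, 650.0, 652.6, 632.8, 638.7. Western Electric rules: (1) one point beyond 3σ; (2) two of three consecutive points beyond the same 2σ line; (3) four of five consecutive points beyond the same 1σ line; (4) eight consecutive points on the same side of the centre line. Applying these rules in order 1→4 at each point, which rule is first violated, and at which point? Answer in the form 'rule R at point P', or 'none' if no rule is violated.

Zone of each point (C = within 1σ̂, B = 1σ̂–2σ̂, A = 2σ̂–3σ̂, * = beyond 3σ̂; sign = side of CL): 1:+C, 2:+C, 3:+C, 4:+C, 5:-C, 6:-C, 7:+*, 8:-C, 9:+B, 10:+C, 11:+C, 12:-B, 13:-C
Rule 1 (one point beyond the 3σ limits) is satisfied at point 7.

rule 1 at point 7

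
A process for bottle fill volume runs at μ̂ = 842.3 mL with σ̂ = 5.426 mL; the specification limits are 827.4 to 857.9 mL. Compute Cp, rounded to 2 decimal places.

0.94

Cp = (USL − LSL) / (6σ̂) = (857.9 − 827.4) / (6 × 5.426) = 30.5000 / 32.5560 = 0.9368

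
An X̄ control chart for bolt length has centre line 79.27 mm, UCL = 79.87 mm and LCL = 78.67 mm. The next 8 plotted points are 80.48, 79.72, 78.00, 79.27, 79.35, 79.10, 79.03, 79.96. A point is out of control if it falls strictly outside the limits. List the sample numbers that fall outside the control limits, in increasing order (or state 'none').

Compare each point to [78.67, 79.87]: sample 1 = 80.48 > UCL; sample 3 = 78.00 < LCL; sample 8 = 79.96 > UCL.

1, 3, 8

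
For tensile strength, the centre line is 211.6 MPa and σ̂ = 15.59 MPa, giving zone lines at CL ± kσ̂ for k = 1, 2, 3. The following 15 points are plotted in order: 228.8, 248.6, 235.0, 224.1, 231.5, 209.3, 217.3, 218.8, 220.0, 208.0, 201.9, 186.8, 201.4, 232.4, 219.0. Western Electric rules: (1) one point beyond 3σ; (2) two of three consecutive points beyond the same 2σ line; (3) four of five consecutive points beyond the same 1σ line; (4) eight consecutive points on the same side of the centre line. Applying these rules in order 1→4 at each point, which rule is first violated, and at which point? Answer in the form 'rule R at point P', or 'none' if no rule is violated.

rule 3 at point 5

Zone of each point (C = within 1σ̂, B = 1σ̂–2σ̂, A = 2σ̂–3σ̂, * = beyond 3σ̂; sign = side of CL): 1:+B, 2:+A, 3:+B, 4:+C, 5:+B, 6:-C, 7:+C, 8:+C, 9:+C, 10:-C, 11:-C, 12:-B, 13:-C, 14:+B, 15:+C
Rule 3 (four of five consecutive points beyond the same 1σ limit) is satisfied at point 5.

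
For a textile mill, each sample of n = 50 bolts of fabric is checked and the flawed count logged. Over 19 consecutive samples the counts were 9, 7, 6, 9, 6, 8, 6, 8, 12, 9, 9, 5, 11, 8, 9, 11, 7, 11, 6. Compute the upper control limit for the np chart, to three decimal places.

p̄ = Σdᵢ / (k·n) = 157 / (19 × 50) = 0.16526
UCL = np̄ + 3·√(np̄(1−p̄)) = 8.2632 + 3 × √(8.2632×0.83474) = 8.2632 + 3 × 2.6263 = 16.1421

16.142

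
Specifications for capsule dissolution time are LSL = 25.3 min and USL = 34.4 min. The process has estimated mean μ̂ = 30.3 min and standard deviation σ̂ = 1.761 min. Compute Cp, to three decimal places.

0.861

Cp = (USL − LSL) / (6σ̂) = (34.4 − 25.3) / (6 × 1.761) = 9.1000 / 10.5660 = 0.8613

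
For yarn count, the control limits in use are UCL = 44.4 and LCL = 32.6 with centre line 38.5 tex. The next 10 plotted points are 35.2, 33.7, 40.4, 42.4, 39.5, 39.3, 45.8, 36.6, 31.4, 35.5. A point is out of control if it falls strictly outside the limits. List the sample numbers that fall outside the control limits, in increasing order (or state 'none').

Compare each point to [32.6, 44.4]: sample 7 = 45.8 > UCL; sample 9 = 31.4 < LCL.

7, 9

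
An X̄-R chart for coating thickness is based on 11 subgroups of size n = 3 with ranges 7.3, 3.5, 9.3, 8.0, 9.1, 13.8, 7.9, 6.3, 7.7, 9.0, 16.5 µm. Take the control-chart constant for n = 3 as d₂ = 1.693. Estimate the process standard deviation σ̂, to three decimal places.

5.284

R̄ = (7.3 + 3.5 + 9.3 + 8.0 + 9.1 + 13.8 + 7.9 + 6.3 + 7.7 + 9.0 + 16.5) / 11 = 8.9455
σ̂ = R̄ / d₂ = 8.9455 / 1.693 = 5.2838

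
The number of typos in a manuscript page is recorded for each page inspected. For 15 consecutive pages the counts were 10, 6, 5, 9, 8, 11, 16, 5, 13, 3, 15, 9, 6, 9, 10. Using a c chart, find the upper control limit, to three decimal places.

18.000

c̄ = (10 + 6 + 5 + 9 + 8 + 11 + 16 + 5 + 13 + 3 + 15 + 9 + 6 + 9 + 10) / 15 = 135 / 15 = 9.0000
UCL = c̄ + 3√c̄ = 9.0000 + 3 × √9.0000 = 9.0000 + 3 × 3.0000 = 18.0000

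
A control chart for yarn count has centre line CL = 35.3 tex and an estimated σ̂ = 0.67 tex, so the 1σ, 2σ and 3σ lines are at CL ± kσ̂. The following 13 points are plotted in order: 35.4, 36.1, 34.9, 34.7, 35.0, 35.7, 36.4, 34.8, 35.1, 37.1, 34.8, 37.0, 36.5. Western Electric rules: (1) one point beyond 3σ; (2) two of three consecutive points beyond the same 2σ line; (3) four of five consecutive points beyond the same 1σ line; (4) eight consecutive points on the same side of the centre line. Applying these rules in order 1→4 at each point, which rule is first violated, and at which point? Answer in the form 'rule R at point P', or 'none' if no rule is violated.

rule 2 at point 12

Zone of each point (C = within 1σ̂, B = 1σ̂–2σ̂, A = 2σ̂–3σ̂, * = beyond 3σ̂; sign = side of CL): 1:+C, 2:+B, 3:-C, 4:-C, 5:-C, 6:+C, 7:+B, 8:-C, 9:-C, 10:+A, 11:-C, 12:+A, 13:+B
Rule 2 (two of three consecutive points beyond the same 2σ limit) is satisfied at point 12.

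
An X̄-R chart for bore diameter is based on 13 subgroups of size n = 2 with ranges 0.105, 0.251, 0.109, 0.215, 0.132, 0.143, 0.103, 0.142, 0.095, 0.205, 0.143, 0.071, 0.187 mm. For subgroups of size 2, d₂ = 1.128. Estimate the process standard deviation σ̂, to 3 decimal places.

R̄ = (0.105 + 0.251 + 0.109 + 0.215 + 0.132 + 0.143 + 0.103 + 0.142 + 0.095 + 0.205 + 0.143 + 0.071 + 0.187) / 13 = 0.1462
σ̂ = R̄ / d₂ = 0.1462 / 1.128 = 0.1296

0.130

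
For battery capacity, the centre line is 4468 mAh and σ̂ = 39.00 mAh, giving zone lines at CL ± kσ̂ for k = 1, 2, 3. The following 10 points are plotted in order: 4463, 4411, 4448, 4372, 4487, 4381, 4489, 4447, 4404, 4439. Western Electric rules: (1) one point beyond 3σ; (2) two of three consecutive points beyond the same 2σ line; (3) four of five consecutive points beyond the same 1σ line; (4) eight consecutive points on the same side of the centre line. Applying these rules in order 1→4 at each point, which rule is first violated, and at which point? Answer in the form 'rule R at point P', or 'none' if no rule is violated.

Zone of each point (C = within 1σ̂, B = 1σ̂–2σ̂, A = 2σ̂–3σ̂, * = beyond 3σ̂; sign = side of CL): 1:-C, 2:-B, 3:-C, 4:-A, 5:+C, 6:-A, 7:+C, 8:-C, 9:-B, 10:-C
Rule 2 (two of three consecutive points beyond the same 2σ limit) is satisfied at point 6.

rule 2 at point 6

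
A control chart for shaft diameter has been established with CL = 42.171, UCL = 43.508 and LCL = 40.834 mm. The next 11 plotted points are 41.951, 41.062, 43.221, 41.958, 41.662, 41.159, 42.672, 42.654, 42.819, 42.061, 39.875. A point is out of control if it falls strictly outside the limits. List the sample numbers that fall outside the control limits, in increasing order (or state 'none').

Compare each point to [40.834, 43.508]: sample 11 = 39.875 < LCL.

11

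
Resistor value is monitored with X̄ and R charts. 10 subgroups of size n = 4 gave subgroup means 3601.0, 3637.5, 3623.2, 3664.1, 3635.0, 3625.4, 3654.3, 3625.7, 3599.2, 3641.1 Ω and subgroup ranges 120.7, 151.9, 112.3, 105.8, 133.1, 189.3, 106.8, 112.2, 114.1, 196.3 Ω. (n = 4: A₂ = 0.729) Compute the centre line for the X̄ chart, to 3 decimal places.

3630.650

X̄̄ = (3601.0 + 3637.5 + 3623.2 + 3664.1 + 3635.0 + 3625.4 + 3654.3 + 3625.7 + 3599.2 + 3641.1) / 10 = 36306.5000 / 10 = 3630.6500
CL = X̄̄ = 3630.6500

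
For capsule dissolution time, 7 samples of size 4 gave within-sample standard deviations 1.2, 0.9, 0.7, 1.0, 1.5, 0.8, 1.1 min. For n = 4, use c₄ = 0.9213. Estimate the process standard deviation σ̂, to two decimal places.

1.12

s̄ = (1.2 + 0.9 + 0.7 + 1.0 + 1.5 + 0.8 + 1.1) / 7 = 1.0286
σ̂ = s̄ / c₄ = 1.0286 / 0.9213 = 1.1164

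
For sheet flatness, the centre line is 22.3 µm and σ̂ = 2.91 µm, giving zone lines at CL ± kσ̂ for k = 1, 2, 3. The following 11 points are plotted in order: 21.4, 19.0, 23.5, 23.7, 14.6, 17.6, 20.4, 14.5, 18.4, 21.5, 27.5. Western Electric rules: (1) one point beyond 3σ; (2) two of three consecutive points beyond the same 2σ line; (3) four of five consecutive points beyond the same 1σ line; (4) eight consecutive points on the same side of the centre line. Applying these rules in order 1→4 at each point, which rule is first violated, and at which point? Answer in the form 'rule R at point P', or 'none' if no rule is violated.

Zone of each point (C = within 1σ̂, B = 1σ̂–2σ̂, A = 2σ̂–3σ̂, * = beyond 3σ̂; sign = side of CL): 1:-C, 2:-B, 3:+C, 4:+C, 5:-A, 6:-B, 7:-C, 8:-A, 9:-B, 10:-C, 11:+B
Rule 3 (four of five consecutive points beyond the same 1σ limit) is satisfied at point 9.

rule 3 at point 9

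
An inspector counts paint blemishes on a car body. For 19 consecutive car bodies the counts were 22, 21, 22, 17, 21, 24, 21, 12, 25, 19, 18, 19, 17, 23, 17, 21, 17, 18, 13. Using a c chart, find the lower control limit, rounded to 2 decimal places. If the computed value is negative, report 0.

c̄ = (22 + 21 + 22 + 17 + 21 + 24 + 21 + 12 + 25 + 19 + 18 + 19 + 17 + 23 + 17 + 21 + 17 + 18 + 13) / 19 = 367 / 19 = 19.3158
LCL = c̄ − 3√c̄ = 19.3158 − 3 × 4.3950 = 6.1309

6.13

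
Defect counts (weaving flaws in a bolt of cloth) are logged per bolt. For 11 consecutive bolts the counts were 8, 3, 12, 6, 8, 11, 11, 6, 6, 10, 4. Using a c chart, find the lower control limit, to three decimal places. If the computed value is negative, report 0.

c̄ = (8 + 3 + 12 + 6 + 8 + 11 + 11 + 6 + 6 + 10 + 4) / 11 = 85 / 11 = 7.7273
LCL = c̄ − 3√c̄ = 7.7273 − 3 × 2.7798 = -0.6121 → 0 (cannot be negative)

0.000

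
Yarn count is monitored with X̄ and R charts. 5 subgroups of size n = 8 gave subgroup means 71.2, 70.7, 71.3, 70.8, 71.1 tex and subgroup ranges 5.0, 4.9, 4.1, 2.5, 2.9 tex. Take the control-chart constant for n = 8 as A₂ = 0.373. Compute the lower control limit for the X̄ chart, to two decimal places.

X̄̄ = (71.2 + 70.7 + 71.3 + 70.8 + 71.1) / 5 = 355.1000 / 5 = 71.0200
R̄ = (5.0 + 4.9 + 4.1 + 2.5 + 2.9) / 5 = 19.4000 / 5 = 3.8800
LCL = X̄̄ − A₂·R̄ = 71.0200 − 0.373 × 3.8800 = 69.5728

69.57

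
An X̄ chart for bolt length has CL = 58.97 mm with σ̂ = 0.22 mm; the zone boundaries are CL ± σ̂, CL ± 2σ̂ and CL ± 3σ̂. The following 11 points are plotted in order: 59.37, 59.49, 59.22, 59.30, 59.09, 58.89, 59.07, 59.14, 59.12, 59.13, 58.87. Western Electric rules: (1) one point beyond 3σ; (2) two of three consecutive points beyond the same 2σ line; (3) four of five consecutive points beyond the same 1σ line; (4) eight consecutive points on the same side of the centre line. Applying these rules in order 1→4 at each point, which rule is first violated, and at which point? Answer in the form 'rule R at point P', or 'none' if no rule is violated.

Zone of each point (C = within 1σ̂, B = 1σ̂–2σ̂, A = 2σ̂–3σ̂, * = beyond 3σ̂; sign = side of CL): 1:+B, 2:+A, 3:+B, 4:+B, 5:+C, 6:-C, 7:+C, 8:+C, 9:+C, 10:+C, 11:-C
Rule 3 (four of five consecutive points beyond the same 1σ limit) is satisfied at point 4.

rule 3 at point 4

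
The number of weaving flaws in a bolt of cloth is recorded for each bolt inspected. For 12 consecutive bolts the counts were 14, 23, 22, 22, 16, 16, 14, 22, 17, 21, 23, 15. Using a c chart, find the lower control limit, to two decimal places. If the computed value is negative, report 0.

c̄ = (14 + 23 + 22 + 22 + 16 + 16 + 14 + 22 + 17 + 21 + 23 + 15) / 12 = 225 / 12 = 18.7500
LCL = c̄ − 3√c̄ = 18.7500 − 3 × 4.3301 = 5.7596

5.76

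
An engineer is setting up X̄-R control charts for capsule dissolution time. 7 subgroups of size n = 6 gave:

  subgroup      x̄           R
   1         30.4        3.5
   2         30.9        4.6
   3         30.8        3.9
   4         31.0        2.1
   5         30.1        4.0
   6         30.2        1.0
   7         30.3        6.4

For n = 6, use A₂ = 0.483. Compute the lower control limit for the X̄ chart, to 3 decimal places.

X̄̄ = (30.4 + 30.9 + 30.8 + 31.0 + 30.1 + 30.2 + 30.3) / 7 = 213.7000 / 7 = 30.5286
R̄ = (3.5 + 4.6 + 3.9 + 2.1 + 4.0 + 1.0 + 6.4) / 7 = 25.5000 / 7 = 3.6429
LCL = X̄̄ − A₂·R̄ = 30.5286 − 0.483 × 3.6429 = 28.7691

28.769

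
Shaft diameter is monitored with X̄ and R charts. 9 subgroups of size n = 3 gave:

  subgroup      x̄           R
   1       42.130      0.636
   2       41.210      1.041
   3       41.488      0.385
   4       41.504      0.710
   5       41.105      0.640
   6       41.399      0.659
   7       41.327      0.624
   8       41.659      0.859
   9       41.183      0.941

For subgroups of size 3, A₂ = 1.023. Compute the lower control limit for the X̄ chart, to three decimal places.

X̄̄ = (42.130 + 41.210 + 41.488 + 41.504 + 41.105 + 41.399 + 41.327 + 41.659 + 41.183) / 9 = 373.0050 / 9 = 41.4450
R̄ = (0.636 + 1.041 + 0.385 + 0.710 + 0.640 + 0.659 + 0.624 + 0.859 + 0.941) / 9 = 6.4950 / 9 = 0.7217
LCL = X̄̄ − A₂·R̄ = 41.4450 − 1.023 × 0.7217 = 40.7067

40.707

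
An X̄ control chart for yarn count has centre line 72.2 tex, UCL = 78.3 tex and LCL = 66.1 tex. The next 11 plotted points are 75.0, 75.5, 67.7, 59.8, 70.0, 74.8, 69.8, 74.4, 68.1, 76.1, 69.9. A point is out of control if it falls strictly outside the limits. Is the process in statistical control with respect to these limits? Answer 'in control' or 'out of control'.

out of control

Compare each point to [66.1, 78.3]: sample 4 = 59.8 < LCL.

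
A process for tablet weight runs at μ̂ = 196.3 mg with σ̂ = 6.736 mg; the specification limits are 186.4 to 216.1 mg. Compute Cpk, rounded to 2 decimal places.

Cpu = (USL − μ̂) / (3σ̂) = (216.1 − 196.3) / (3 × 6.736) = 0.9798; Cpl = (μ̂ − LSL) / (3σ̂) = (196.3 − 186.4) / (3 × 6.736) = 0.4899; Cpk = min(Cpu, Cpl) = 0.4899

0.49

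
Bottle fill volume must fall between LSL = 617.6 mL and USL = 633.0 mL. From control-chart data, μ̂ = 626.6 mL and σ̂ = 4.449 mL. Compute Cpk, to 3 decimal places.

Cpu = (USL − μ̂) / (3σ̂) = (633.0 − 626.6) / (3 × 4.449) = 0.4795; Cpl = (μ̂ − LSL) / (3σ̂) = (626.6 − 617.6) / (3 × 4.449) = 0.6743; Cpk = min(Cpu, Cpl) = 0.4795

0.480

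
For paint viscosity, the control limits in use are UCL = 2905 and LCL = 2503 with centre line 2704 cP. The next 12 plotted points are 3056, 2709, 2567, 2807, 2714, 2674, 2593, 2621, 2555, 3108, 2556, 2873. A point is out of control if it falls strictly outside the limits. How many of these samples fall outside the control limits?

2

Compare each point to [2503, 2905]: sample 1 = 3056 > UCL; sample 10 = 3108 > UCL.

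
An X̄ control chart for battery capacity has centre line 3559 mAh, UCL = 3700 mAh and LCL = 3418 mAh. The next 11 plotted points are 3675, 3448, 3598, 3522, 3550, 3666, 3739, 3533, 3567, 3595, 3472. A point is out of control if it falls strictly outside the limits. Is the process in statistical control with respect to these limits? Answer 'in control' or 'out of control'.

Compare each point to [3418, 3700]: sample 7 = 3739 > UCL.

out of control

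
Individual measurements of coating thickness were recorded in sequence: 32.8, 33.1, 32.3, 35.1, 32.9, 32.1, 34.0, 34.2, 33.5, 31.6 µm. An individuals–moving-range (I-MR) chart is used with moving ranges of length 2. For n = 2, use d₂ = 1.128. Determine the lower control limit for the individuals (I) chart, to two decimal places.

29.73

X̄ = (32.8 + 33.1 + 32.3 + 35.1 + 32.9 + 32.1 + 34.0 + 34.2 + 33.5 + 31.6) / 10 = 33.1600
Moving ranges: 0.3, 0.8, 2.8, 2.2, 0.8, 1.9, 0.2, 0.7, 1.9; M̄R̄ = 11.6000 / 9 = 1.2889
LCL = X̄ − 3·M̄R̄/d₂ = 33.1600 − 3 × 1.2889 / 1.128 = 29.7321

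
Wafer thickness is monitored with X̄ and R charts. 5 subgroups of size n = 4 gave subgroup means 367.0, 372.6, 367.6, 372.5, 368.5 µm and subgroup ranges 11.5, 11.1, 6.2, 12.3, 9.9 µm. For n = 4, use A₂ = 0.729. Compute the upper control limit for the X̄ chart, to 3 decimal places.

377.076

X̄̄ = (367.0 + 372.6 + 367.6 + 372.5 + 368.5) / 5 = 1848.2000 / 5 = 369.6400
R̄ = (11.5 + 11.1 + 6.2 + 12.3 + 9.9) / 5 = 51.0000 / 5 = 10.2000
UCL = X̄̄ + A₂·R̄ = 369.6400 + 0.729 × 10.2000 = 377.0758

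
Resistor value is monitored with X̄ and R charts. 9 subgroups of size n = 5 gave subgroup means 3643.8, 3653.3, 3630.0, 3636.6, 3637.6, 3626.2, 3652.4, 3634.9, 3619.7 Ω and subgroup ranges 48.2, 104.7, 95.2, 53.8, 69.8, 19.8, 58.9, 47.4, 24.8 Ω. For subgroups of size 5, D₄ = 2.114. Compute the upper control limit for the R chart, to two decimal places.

R̄ = (48.2 + 104.7 + 95.2 + 53.8 + 69.8 + 19.8 + 58.9 + 47.4 + 24.8) / 9 = 522.6000 / 9 = 58.0667
UCL_R = D₄·R̄ = 2.114 × 58.0667 = 122.7529

122.75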